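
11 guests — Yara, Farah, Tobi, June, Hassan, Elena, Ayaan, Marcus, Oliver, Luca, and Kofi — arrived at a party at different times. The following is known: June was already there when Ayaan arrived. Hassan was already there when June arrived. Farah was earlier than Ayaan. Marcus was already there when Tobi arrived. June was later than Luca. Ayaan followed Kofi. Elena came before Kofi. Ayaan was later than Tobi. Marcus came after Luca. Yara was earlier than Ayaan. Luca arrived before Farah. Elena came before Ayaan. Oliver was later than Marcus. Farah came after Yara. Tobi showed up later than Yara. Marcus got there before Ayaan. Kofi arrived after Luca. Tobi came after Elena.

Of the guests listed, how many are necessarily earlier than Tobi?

4

Directly stated before Tobi: Elena, Marcus, and Yara.
Luca reaches Tobi via Luca → Marcus → Tobi.
That's Elena, Luca, Marcus, and Yara — 4 in all.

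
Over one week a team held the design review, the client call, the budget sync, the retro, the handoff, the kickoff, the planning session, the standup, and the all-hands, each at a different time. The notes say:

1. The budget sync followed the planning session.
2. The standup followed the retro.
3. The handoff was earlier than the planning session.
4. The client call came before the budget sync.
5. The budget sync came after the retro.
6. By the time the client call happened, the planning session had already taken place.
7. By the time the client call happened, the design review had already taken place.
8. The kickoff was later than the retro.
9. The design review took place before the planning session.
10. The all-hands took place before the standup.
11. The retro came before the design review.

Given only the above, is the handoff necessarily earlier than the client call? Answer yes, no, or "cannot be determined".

yes

Chain the constraints: the handoff → the planning session → the client call. Each link is directly stated, so the handoff comes before the client call.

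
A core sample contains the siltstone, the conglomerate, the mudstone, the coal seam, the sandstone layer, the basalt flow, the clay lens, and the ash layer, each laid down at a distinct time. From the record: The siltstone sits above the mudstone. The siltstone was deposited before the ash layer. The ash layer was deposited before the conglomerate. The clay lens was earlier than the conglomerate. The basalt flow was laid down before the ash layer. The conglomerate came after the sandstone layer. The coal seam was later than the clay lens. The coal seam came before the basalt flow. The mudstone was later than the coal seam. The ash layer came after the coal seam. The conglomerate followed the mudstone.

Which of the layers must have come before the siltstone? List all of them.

the clay lens, the coal seam, the mudstone

Directly stated before the siltstone: the mudstone.
The clay lens reaches the siltstone via the clay lens → the coal seam → the mudstone → the siltstone.
The coal seam reaches the siltstone via the coal seam → the mudstone → the siltstone.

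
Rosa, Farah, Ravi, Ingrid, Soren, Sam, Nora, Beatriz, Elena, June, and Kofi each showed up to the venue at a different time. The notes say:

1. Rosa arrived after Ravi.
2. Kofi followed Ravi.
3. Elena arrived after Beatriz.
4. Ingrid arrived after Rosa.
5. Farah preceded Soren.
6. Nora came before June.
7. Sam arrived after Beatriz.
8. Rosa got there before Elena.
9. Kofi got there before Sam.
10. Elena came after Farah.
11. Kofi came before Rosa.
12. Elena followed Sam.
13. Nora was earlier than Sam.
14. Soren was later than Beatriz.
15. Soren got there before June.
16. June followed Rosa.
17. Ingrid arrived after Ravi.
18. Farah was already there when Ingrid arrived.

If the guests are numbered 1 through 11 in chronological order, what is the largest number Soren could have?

10

Soren must come before June — 1 guest forced after them.
Everything else can be placed before Soren in some valid order, so Soren can sit as late as position 11 − 1 = 10.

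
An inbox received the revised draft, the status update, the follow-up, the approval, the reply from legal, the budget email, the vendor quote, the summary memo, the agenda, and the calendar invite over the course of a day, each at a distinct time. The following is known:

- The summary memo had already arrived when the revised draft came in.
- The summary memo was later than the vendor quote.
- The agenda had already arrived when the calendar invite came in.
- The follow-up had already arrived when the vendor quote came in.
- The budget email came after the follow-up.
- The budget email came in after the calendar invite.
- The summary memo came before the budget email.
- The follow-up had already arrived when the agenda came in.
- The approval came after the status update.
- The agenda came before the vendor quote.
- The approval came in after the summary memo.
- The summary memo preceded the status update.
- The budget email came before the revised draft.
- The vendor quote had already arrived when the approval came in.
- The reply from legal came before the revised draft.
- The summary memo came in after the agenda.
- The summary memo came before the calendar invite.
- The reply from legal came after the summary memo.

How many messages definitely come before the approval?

Directly stated before the approval: the status update, the summary memo, and the vendor quote.
The agenda reaches the approval via the agenda → the summary memo → the approval.
The follow-up reaches the approval via the follow-up → the vendor quote → the approval.
That's the agenda, the follow-up, the status update, the summary memo, and the vendor quote — 5 in all.

5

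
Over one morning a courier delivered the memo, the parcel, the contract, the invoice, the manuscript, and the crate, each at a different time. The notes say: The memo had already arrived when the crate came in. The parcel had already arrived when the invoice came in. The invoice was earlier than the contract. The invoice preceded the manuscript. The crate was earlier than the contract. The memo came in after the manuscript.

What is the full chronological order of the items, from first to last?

the parcel, the invoice, the manuscript, the memo, the crate, the contract

The constraints fix every adjacent pair, so only one ordering works:
the parcel → the invoice → the manuscript → the memo → the crate → the contract.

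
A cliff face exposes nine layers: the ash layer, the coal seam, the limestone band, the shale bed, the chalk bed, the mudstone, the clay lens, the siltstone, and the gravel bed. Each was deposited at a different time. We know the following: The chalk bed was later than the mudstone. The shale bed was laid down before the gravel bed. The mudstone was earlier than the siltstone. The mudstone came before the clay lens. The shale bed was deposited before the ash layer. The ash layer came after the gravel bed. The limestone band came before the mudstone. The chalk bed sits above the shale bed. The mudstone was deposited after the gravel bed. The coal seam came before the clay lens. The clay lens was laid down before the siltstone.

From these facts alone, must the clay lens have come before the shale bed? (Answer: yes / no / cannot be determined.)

no

Tracing the constraints gives the shale bed → the gravel bed → the mudstone → the clay lens, so the shale bed must come before the clay lens.
That means the clay lens cannot be before the shale bed.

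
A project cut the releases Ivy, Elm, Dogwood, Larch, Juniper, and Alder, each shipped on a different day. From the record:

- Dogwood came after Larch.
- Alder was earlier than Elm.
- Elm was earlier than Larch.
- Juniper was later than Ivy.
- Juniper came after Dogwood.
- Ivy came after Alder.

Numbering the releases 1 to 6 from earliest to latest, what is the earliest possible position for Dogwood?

Alder, Elm, and Larch must all come before Dogwood — 3 forced predecessors.
Nothing else is forced ahead of Dogwood, so its earliest slot is position 3 + 1 = 4.

4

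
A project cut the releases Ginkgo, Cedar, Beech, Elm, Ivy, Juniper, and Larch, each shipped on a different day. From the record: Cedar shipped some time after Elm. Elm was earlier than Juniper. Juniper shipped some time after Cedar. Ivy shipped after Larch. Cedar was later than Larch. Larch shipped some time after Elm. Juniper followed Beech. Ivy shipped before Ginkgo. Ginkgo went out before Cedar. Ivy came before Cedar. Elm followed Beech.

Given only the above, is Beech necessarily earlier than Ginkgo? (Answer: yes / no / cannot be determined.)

Chain the constraints: Beech → Elm → Larch → Ivy → Ginkgo. Each link is directly stated, so Beech comes before Ginkgo.

yes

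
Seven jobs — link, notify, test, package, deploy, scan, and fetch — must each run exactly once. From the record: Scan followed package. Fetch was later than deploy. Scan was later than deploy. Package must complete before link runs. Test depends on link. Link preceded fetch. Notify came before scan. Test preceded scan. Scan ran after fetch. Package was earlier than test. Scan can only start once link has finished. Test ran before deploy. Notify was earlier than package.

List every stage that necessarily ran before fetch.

deploy, link, notify, package, test

Directly stated before fetch: deploy and link.
Notify reaches fetch via notify → package → link → fetch.
Package reaches fetch via package → link → fetch.
Test reaches fetch via test → deploy → fetch.
No chain forces scan ahead of fetch.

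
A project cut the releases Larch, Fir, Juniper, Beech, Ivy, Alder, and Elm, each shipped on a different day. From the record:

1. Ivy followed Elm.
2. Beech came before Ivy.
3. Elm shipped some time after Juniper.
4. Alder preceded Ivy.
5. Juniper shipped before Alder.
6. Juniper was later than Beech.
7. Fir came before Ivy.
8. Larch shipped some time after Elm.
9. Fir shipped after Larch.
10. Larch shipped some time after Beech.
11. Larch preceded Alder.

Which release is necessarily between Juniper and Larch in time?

Tracing the constraints gives Juniper → Elm → Larch, so Elm sits after Juniper and before Larch.
No other release is forced both after Juniper and before Larch.

Elm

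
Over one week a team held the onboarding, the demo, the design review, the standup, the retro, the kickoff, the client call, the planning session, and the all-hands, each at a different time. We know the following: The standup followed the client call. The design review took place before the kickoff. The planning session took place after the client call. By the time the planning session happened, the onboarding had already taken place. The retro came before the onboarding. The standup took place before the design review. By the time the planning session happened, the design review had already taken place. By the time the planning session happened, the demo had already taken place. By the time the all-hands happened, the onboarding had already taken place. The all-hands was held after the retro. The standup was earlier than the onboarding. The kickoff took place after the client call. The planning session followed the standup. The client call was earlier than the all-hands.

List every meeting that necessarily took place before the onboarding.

the client call, the retro, the standup

Directly stated before the onboarding: the retro and the standup.
The client call reaches the onboarding via the client call → the standup → the onboarding.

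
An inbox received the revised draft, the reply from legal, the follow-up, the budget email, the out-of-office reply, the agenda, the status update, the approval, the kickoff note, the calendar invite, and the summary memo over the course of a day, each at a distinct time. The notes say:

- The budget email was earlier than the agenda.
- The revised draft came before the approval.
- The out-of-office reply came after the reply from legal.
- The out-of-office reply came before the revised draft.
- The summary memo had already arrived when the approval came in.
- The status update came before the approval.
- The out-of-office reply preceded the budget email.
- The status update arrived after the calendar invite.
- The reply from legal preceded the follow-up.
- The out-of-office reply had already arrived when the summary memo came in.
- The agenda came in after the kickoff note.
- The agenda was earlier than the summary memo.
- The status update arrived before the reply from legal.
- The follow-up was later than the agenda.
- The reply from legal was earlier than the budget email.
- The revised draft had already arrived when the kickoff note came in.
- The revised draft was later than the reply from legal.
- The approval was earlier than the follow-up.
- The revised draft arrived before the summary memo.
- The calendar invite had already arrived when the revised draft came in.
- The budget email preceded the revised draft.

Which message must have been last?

Every other message has a chain of constraints placing it before the follow-up, so the follow-up is last.

the follow-up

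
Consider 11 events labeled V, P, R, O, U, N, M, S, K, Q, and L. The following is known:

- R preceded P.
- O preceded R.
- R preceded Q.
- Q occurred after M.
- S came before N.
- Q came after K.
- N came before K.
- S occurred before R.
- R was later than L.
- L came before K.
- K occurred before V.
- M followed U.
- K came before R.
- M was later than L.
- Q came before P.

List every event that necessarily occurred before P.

K, L, M, N, O, Q, R, S, U

Directly stated before P: Q and R.
K reaches P via K → Q → P.
L reaches P via L → R → P.
M reaches P via M → Q → P.
Likewise N, O, S, and U each reach P by chaining the stated constraints.
No chain forces V ahead of P.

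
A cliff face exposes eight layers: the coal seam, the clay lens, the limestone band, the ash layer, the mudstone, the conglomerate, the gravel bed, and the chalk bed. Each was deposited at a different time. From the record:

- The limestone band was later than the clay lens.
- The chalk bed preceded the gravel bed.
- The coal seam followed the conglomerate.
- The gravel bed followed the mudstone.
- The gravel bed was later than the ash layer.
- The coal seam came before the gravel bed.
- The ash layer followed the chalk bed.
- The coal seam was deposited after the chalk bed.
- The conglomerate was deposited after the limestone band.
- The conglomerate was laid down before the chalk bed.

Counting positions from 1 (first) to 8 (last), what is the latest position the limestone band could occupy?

3

The limestone band must come before the ash layer, the chalk bed, the coal seam, the conglomerate, and the gravel bed — 5 layers forced after it.
Everything else can be placed before the limestone band in some valid order, so the limestone band can sit as late as position 8 − 5 = 3.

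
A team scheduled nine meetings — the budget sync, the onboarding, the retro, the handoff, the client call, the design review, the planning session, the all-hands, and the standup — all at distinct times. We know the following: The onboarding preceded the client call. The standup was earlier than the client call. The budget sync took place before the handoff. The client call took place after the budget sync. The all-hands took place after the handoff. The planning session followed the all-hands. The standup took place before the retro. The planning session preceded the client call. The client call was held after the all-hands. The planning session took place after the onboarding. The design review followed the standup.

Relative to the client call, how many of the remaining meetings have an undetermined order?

2

Forced before the client call: the all-hands, the budget sync, the handoff, the onboarding, the planning session, and the standup.
That leaves the design review and the retro with no forced order relative to the client call — 2.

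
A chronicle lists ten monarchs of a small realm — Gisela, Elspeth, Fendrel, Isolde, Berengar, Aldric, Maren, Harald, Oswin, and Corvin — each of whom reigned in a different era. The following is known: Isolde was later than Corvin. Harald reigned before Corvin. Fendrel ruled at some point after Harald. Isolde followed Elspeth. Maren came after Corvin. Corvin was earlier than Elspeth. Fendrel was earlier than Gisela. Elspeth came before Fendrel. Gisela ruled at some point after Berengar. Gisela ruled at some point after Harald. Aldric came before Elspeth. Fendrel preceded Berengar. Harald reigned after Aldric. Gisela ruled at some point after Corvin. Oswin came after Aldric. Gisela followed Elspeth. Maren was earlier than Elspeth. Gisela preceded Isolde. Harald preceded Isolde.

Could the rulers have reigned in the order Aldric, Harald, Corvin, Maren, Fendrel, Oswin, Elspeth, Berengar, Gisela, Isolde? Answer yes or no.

no

The constraints require Elspeth before Fendrel, but in the proposed sequence Fendrel appears ahead of Elspeth. That one violation is enough.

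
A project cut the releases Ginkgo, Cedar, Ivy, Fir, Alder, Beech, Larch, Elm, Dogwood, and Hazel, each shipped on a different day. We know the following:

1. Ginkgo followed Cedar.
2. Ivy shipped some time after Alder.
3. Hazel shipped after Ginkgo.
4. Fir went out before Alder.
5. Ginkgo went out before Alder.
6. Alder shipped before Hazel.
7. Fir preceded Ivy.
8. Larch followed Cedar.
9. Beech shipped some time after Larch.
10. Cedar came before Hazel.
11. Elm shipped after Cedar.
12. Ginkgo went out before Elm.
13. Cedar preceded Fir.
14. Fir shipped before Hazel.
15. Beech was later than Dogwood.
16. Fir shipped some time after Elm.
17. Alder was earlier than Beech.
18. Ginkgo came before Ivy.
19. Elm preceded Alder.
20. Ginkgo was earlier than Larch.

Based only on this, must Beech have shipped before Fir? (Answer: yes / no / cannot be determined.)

no

Tracing the constraints gives Fir → Alder → Beech, so Fir must come before Beech.
That means Beech cannot be before Fir.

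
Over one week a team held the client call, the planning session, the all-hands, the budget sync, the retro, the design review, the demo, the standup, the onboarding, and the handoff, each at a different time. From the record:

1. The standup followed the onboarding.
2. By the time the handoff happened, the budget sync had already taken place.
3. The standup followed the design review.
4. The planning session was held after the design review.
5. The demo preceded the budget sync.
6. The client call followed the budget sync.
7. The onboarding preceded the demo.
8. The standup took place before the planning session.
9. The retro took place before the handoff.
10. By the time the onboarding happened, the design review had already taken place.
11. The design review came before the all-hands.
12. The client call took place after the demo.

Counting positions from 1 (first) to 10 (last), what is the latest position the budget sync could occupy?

8

The budget sync must come before the client call and the handoff — 2 meetings forced after it.
Everything else can be placed before the budget sync in some valid order, so the budget sync can sit as late as position 10 − 2 = 8.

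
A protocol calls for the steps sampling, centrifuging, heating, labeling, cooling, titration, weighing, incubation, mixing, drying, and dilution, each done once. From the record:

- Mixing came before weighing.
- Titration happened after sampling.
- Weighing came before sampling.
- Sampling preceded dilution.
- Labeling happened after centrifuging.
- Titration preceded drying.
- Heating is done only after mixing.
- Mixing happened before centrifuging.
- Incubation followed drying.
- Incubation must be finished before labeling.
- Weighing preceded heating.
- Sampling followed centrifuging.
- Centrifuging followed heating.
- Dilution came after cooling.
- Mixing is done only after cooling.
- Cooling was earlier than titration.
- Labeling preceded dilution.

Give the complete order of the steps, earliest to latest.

The constraints fix every adjacent pair, so only one ordering works:
cooling → mixing → weighing → heating → centrifuging → sampling → titration → drying → incubation → labeling → dilution.

cooling, mixing, weighing, heating, centrifuging, sampling, titration, drying, incubation, labeling, dilution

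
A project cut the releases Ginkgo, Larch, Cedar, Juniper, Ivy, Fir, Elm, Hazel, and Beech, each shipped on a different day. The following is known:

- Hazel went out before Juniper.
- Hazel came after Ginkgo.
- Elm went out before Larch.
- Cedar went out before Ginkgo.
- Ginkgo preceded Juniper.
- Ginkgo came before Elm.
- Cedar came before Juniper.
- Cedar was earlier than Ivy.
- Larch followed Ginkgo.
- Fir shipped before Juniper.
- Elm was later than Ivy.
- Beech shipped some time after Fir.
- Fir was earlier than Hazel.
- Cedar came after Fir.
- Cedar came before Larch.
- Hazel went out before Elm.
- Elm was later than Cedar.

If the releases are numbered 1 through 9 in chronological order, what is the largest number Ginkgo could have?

5

Ginkgo must come before Elm, Hazel, Juniper, and Larch — 4 releases forced after it.
Everything else can be placed before Ginkgo in some valid order, so Ginkgo can sit as late as position 9 − 4 = 5.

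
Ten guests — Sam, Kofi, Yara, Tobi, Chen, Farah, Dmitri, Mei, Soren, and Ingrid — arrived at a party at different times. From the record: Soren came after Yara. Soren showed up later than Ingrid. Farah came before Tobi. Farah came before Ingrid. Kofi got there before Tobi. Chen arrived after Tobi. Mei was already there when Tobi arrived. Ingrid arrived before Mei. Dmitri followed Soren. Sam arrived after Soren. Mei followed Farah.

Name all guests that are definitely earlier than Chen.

Directly stated before Chen: Tobi.
Farah reaches Chen via Farah → Tobi → Chen.
Ingrid reaches Chen via Ingrid → Mei → Tobi → Chen.
Kofi reaches Chen via Kofi → Tobi → Chen.
Likewise Mei reaches Chen by chaining the stated constraints.

Farah, Ingrid, Kofi, Mei, Tobi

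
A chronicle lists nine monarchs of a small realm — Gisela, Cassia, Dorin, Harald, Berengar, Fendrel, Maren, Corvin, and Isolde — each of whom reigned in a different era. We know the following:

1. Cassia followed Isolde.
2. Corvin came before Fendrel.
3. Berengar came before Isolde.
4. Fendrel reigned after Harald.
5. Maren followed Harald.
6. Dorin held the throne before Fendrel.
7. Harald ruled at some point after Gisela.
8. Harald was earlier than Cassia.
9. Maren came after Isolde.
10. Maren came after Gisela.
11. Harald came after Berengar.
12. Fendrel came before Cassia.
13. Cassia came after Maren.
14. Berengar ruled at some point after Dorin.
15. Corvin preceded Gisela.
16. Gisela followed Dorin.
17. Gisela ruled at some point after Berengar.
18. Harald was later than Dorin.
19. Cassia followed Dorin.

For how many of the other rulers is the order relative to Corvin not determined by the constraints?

Forced after Corvin: Cassia, Fendrel, Gisela, Harald, and Maren.
That leaves Berengar, Dorin, and Isolde with no forced order relative to Corvin — 3.

3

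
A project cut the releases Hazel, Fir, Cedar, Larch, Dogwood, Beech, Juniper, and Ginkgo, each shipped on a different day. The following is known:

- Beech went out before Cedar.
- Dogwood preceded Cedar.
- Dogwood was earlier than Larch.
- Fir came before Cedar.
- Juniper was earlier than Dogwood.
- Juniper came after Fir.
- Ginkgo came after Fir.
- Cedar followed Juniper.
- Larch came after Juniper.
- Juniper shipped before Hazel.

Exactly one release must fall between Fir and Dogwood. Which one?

Tracing the constraints gives Fir → Juniper → Dogwood, so Juniper sits after Fir and before Dogwood.
No other release is forced both after Fir and before Dogwood.

Juniper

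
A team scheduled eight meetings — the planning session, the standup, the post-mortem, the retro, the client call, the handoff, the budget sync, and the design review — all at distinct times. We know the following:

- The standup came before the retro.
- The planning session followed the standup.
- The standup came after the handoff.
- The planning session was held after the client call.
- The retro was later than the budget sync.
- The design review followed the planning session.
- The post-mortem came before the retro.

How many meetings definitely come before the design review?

4

Directly stated before the design review: the planning session.
The client call reaches the design review via the client call → the planning session → the design review.
The handoff reaches the design review via the handoff → the standup → the planning session → the design review.
The standup reaches the design review via the standup → the planning session → the design review.
No chain forces the retro (or any of the others) ahead of the design review.
That's the client call, the handoff, the planning session, and the standup — 4 in all.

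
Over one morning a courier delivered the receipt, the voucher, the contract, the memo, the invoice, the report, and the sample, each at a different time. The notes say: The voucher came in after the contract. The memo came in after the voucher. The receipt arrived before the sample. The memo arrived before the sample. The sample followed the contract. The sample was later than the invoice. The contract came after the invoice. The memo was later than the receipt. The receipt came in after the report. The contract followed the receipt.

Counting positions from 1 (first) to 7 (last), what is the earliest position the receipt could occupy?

The report must come before the receipt — 1 forced predecessor.
Nothing else is forced ahead of the receipt, so its earliest slot is position 1 + 1 = 2.

2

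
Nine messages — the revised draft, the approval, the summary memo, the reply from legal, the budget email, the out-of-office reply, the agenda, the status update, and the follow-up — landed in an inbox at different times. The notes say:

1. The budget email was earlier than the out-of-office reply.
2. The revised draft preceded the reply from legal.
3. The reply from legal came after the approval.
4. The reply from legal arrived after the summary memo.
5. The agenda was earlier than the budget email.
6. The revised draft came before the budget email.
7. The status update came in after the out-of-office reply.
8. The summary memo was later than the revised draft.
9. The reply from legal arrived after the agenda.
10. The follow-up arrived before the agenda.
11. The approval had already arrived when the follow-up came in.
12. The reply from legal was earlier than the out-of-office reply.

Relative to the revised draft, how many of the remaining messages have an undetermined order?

3

Forced after the revised draft: the budget email, the out-of-office reply, the reply from legal, the status update, and the summary memo.
That leaves the agenda, the approval, and the follow-up with no forced order relative to the revised draft — 3.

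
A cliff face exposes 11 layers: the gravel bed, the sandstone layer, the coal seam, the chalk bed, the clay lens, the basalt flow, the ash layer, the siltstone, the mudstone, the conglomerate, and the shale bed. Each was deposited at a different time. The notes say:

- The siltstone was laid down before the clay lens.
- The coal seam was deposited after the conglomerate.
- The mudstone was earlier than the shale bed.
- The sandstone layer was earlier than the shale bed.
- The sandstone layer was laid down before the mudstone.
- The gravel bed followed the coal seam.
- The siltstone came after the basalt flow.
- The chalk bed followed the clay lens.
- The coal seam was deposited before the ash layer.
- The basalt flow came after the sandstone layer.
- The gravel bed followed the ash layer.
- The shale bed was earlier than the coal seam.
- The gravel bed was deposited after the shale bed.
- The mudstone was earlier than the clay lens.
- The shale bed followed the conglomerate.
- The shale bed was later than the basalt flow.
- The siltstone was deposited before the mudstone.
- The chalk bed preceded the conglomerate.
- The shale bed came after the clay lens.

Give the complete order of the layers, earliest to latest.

the sandstone layer, the basalt flow, the siltstone, the mudstone, the clay lens, the chalk bed, the conglomerate, the shale bed, the coal seam, the ash layer, the gravel bed

The constraints fix every adjacent pair, so only one ordering works:
the sandstone layer → the basalt flow → the siltstone → the mudstone → the clay lens → the chalk bed → the conglomerate → the shale bed → the coal seam → the ash layer → the gravel bed.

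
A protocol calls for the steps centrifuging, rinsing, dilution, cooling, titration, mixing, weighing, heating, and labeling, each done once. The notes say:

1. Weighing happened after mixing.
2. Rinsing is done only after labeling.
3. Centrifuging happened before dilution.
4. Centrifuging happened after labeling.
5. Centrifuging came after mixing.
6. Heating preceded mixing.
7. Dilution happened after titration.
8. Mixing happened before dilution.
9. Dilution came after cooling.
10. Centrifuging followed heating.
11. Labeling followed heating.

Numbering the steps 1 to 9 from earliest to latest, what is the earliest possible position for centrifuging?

Heating, labeling, and mixing must all come before centrifuging — 3 forced predecessors.
Nothing else is forced ahead of centrifuging, so its earliest slot is position 3 + 1 = 4.

4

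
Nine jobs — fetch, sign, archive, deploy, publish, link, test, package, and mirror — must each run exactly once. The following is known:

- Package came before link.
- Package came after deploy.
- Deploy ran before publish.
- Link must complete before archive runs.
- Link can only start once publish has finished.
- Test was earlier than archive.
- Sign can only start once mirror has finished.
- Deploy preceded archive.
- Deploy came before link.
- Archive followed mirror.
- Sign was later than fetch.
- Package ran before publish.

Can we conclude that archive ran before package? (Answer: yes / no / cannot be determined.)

no

Tracing the constraints gives package → link → archive, so package must come before archive.
That means archive cannot be before package.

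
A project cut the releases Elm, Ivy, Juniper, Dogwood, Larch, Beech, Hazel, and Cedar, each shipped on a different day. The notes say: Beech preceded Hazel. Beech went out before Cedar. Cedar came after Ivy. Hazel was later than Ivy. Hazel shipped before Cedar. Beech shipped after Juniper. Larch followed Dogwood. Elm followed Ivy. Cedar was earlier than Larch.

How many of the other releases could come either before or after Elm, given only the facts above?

6

Forced before Elm: Ivy.
That leaves Beech, Cedar, Dogwood, Hazel, Juniper, and Larch with no forced order relative to Elm — 6.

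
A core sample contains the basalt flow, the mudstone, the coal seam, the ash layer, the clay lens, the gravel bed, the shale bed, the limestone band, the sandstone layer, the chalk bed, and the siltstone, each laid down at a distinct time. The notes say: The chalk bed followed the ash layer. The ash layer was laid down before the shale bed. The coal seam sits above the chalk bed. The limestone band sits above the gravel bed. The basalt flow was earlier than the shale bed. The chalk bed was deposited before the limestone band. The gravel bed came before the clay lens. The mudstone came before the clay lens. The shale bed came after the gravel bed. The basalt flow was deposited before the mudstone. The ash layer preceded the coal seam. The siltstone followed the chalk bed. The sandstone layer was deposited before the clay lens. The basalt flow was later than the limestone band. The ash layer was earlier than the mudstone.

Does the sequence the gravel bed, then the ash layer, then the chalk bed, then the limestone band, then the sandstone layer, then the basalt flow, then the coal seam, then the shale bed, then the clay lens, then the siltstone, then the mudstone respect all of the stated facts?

The constraints require the mudstone before the clay lens, but in the proposed sequence the clay lens appears ahead of the mudstone. That one violation is enough.

no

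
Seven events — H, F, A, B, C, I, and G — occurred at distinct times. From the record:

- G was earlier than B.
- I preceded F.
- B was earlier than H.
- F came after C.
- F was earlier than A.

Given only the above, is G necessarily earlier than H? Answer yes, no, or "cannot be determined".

yes

Chain the constraints: G → B → H. Each link is directly stated, so G comes before H.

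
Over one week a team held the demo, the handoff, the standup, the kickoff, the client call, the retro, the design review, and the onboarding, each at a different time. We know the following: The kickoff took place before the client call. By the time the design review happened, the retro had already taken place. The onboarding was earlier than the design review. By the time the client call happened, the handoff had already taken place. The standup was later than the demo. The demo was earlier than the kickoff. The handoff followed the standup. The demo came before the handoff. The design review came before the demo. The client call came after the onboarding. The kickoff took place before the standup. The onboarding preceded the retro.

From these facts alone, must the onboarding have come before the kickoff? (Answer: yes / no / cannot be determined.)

Chain the constraints: the onboarding → the design review → the demo → the kickoff. Each link is directly stated, so the onboarding comes before the kickoff.

yes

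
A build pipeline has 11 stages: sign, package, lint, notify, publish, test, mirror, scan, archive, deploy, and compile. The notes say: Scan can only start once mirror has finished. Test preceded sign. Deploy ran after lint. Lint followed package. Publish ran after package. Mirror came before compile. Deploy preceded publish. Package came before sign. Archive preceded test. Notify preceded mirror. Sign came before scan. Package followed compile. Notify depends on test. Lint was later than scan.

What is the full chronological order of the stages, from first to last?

archive, test, notify, mirror, compile, package, sign, scan, lint, deploy, publish

The constraints fix every adjacent pair, so only one ordering works:
archive → test → notify → mirror → compile → package → sign → scan → lint → deploy → publish.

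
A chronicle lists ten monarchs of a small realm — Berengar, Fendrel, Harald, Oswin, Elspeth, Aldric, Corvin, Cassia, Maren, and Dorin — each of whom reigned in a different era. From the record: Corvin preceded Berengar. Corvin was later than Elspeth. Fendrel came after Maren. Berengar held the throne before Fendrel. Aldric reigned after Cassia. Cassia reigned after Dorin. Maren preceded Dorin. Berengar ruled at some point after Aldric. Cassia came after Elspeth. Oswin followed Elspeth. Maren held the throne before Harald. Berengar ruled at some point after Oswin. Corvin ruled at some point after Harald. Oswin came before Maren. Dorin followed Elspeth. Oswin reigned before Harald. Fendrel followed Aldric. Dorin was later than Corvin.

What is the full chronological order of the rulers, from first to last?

Elspeth, Oswin, Maren, Harald, Corvin, Dorin, Cassia, Aldric, Berengar, Fendrel

The constraints fix every adjacent pair, so only one ordering works:
Elspeth → Oswin → Maren → Harald → Corvin → Dorin → Cassia → Aldric → Berengar → Fendrel.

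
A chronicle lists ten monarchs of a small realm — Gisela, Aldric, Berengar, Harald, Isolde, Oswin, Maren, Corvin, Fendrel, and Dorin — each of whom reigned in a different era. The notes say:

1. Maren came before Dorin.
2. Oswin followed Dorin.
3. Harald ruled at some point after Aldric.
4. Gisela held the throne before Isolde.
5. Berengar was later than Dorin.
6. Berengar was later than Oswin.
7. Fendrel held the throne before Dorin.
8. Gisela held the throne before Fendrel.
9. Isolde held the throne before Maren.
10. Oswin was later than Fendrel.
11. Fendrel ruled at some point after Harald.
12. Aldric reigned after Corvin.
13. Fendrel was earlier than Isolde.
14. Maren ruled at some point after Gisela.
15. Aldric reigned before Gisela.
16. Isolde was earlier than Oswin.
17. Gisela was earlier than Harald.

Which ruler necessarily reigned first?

Corvin

Corvin has a chain of constraints placing them before every other ruler, so Corvin must be first.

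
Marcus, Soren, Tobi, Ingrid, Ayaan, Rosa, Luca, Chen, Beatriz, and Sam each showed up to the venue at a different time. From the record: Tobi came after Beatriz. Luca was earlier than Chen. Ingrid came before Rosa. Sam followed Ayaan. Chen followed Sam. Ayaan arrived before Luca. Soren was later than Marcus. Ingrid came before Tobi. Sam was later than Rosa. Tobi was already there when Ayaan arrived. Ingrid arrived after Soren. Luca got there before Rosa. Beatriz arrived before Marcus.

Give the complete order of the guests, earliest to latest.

Beatriz, Marcus, Soren, Ingrid, Tobi, Ayaan, Luca, Rosa, Sam, Chen

The constraints fix every adjacent pair, so only one ordering works:
Beatriz → Marcus → Soren → Ingrid → Tobi → Ayaan → Luca → Rosa → Sam → Chen.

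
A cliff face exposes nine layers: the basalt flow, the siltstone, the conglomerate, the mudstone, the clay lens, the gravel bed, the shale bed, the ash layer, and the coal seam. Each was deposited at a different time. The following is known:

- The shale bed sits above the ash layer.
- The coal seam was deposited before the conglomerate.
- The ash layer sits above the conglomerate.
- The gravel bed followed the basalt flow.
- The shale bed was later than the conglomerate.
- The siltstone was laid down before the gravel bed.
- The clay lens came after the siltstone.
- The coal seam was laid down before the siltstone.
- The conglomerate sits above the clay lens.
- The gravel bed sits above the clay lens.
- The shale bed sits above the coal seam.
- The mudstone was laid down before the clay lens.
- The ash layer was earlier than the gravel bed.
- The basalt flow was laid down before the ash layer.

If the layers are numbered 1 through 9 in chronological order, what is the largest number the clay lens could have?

The clay lens must come before the ash layer, the conglomerate, the gravel bed, and the shale bed — 4 layers forced after it.
Everything else can be placed before the clay lens in some valid order, so the clay lens can sit as late as position 9 − 4 = 5.

5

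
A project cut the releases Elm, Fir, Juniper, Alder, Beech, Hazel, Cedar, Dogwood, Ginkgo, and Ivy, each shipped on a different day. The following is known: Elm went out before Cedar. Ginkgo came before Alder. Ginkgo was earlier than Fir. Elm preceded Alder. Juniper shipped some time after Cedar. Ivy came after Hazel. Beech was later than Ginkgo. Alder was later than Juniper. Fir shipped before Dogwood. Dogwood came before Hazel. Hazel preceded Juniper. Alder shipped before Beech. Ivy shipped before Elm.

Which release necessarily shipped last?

Every other release has a chain of constraints placing it before Beech, so Beech is last.

Beech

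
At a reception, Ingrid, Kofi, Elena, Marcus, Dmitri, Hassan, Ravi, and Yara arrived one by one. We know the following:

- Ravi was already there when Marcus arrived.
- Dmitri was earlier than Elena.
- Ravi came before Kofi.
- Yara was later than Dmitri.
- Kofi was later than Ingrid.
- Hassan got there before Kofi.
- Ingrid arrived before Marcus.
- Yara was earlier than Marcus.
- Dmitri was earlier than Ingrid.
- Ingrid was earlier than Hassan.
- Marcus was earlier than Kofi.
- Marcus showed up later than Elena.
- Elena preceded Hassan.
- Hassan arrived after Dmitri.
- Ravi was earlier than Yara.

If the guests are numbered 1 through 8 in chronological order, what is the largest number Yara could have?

6

Yara must come before Kofi and Marcus — 2 guests forced after them.
Everything else can be placed before Yara in some valid order, so Yara can sit as late as position 8 − 2 = 6.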